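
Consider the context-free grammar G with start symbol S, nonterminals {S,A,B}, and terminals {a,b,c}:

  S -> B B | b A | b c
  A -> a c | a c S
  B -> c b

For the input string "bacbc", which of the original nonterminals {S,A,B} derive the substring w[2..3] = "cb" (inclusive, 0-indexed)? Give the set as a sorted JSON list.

Convert to CNF:
  S -> B B | T2 A | T2 T1
  A -> T0 T1 | T0 X3
  B -> T1 T2
  T0 -> a
  T1 -> c
  T2 -> b
  X3 -> T1 S

CYK table (by increasing span), restricted to cells inside w[2..3]:
  cell(2,2) c: {T1}  orig:{}
  cell(3,3) b: {T2}  orig:{}
  cell(2,3) cb: {B}

Original NTs in T[2,3] deriving "cb": ["B"]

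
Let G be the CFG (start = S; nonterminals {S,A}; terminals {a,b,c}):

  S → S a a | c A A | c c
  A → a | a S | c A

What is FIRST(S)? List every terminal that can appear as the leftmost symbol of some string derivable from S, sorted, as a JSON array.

FIRST iteration:
[1]
  A via A→a: +{a}
  A via A→c A: +{c}
  S via S→c A A: +{c}
  FIRST(S)={c}  FIRST(A)={a,c}
[2] (stable)
  FIRST(S)={c}  FIRST(A)={a,c}

FIRST(S) = ["c"]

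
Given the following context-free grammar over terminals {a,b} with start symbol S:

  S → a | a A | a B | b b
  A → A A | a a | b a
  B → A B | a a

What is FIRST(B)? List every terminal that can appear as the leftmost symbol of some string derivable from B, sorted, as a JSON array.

FIRST iteration:
iter 1:
  A via A→a a: +{a}
  A via A→b a: +{b}
  B via B→A B: +{a,b}
  S via S→a: +{a}
  S via S→b b: +{b}
  FIRST(S)={a,b}  FIRST(A)={a,b}  FIRST(B)={a,b}
iter 2: — fixpoint
  FIRST(S)={a,b}  FIRST(A)={a,b}  FIRST(B)={a,b}

FIRST(B) = ["a", "b"]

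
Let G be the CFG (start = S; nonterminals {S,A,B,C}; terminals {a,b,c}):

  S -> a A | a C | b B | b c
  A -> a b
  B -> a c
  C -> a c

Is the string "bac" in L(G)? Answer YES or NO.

CNF form of G:
  S -> T0 A | T0 C | T1 B | T1 T2
  A -> T0 T1
  B -> T0 T2
  C -> T0 T2
  T0 -> a
  T1 -> b
  T2 -> c

CYK fill:
  T[0,0] 'b' = {T1}  orig:{}
  T[1,1] 'a' = {T0}  orig:{}
  T[2,2] 'c' = {T2}  orig:{}
  T[0,1] 'ba' = ∅
  T[1,2] 'ac' = {B,C}
  T[0,2] 'bac' = {S}

S ∈ T[0,2] ⇒ YES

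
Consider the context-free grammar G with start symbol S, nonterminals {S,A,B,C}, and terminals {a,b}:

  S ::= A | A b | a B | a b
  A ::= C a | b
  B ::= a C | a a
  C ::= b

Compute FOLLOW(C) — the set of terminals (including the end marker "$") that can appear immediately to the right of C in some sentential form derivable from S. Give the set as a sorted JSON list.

FIRST sets, iterate to fixpoint:
pass 1:
  A via A→b: +{b}
  B via B→a C: +{a}
  C via C→b: +{b}
  S via S→A: +{b}
  S via S→a B: +{a}
  S: {a,b}  A: {b}  B: {a}  C: {b}
pass 2: done
  S: {a,b}  A: {b}  B: {a}  C: {b}

FOLLOW sets:
seed FOLLOW(S) with $
iter 1:
  A→C a: FOLLOW(C) ⊇ FIRST(a) = {a}; new: +{a}
  S→A: FOLLOW(A) ⊇ FOLLOW(S) ⊇ {$}; new: +{$}
  S→A b: FOLLOW(A) ⊇ FIRST(b) = {b}; new: +{b}
  S→a B: FOLLOW(B) ⊇ FOLLOW(S) ⊇ {$}; new: +{$}
  FOLLOW(S)={$}  FOLLOW(A)={$,b}  FOLLOW(B)={$}  FOLLOW(C)={a}
iter 2:
  B→a C: FOLLOW(C) ⊇ FOLLOW(B) ⊇ {$}; new: +{$}
  FOLLOW(S)={$}  FOLLOW(A)={$,b}  FOLLOW(B)={$}  FOLLOW(C)={$,a}
iter 3: — fixpoint
  FOLLOW(S)={$}  FOLLOW(A)={$,b}  FOLLOW(B)={$}  FOLLOW(C)={$,a}

FOLLOW(C) = ["$", "a"]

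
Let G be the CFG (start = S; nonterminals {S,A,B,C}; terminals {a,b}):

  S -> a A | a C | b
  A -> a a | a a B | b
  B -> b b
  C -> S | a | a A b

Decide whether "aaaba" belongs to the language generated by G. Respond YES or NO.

CNF form of G:
  S -> T0 A | T0 C | b
  A -> T0 T0 | T0 X2 | b
  B -> T1 T1
  C -> T0 A | T0 C | T0 X3 | a | b
  T0 -> a
  T1 -> b
  X2 -> T0 B
  X3 -> A T1

CYK table (by increasing span):
  cell(0,0) a: {C,T0}  orig:{C}
  cell(1,1) a: {C,T0}  orig:{C}
  cell(2,2) a: {C,T0}  orig:{C}
  cell(3,3) b: {A,C,S,T1}  orig:{A,C,S}
  cell(4,4) a: {C,T0}  orig:{C}
  cell(0,1) aa: {A,C,S}
  cell(1,2) aa: {A,C,S}
  cell(2,3) ab: {C,S}
  cell(3,4) ba: ∅
  cell(0,2) aaa: {C,S}
  cell(1,3) aab: {C,S,X3}  orig:{C,S}
  cell(2,4) aba: ∅
  cell(0,3) aaab: {C,S}
  cell(1,4) aaba: ∅
  cell(0,4) aaaba: ∅

S ∉ T[0,4] ⇒ NO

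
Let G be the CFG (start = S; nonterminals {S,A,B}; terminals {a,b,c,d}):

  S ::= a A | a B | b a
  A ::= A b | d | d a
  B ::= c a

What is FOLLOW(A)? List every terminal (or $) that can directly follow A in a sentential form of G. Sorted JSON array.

FIRST sets, iterate to fixpoint:
[1]
  A via A→d: +{d}
  B via B→c a: +{c}
  S via S→a A: +{a}
  S via S→b a: +{b}
  FIRST(S)={a,b}  FIRST(A)={d}  FIRST(B)={c}
[2] done
  FIRST(S)={a,b}  FIRST(A)={d}  FIRST(B)={c}

FOLLOW iteration:
seed FOLLOW(S) with $
pass 1:
  A→A b: FOLLOW(A) ⊇ FIRST(b) = {b}; new: +{b}
  S→a A: FOLLOW(A) ⊇ FOLLOW(S) ⊇ {$}; new: +{$}
  S→a B: FOLLOW(B) ⊇ FOLLOW(S) ⊇ {$}; new: +{$}
  FOLLOW(S)={$}  FOLLOW(A)={$,b}  FOLLOW(B)={$}
pass 2: (stable)
  FOLLOW(S)={$}  FOLLOW(A)={$,b}  FOLLOW(B)={$}

FOLLOW(A) = ["$", "b"]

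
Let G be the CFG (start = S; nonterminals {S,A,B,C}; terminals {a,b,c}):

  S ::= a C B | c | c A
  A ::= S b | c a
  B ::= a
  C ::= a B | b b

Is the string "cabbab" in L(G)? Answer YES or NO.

CNF form of G:
  S -> T1 A | T2 X3 | c
  A -> S T0 | T1 T2
  B -> a
  C -> T0 T0 | T2 B
  T0 -> b
  T1 -> c
  T2 -> a
  X3 -> C B

CYK fill:
  cell(0,0) c: {S,T1}  orig:{S}
  cell(1,1) a: {B,T2}  orig:{B}
  cell(2,2) b: {T0}  orig:{}
  cell(3,3) b: {T0}  orig:{}
  cell(4,4) a: {B,T2}  orig:{B}
  cell(5,5) b: {T0}  orig:{}
  cell(0,1) ca: {A}
  cell(1,2) ab: ∅
  cell(2,3) bb: {C}
  cell(3,4) ba: ∅
  cell(4,5) ab: ∅
  cell(0,2) cab: ∅
  cell(1,3) abb: ∅
  cell(2,4) bba: {X3}  orig:{}
  cell(3,5) bab: ∅
  cell(0,3) cabb: ∅
  cell(1,4) abba: {S}
  cell(2,5) bbab: ∅
  cell(0,4) cabba: ∅
  cell(1,5) abbab: {A}
  cell(0,5) cabbab: {S}

S ∈ T[0,5] ⇒ YES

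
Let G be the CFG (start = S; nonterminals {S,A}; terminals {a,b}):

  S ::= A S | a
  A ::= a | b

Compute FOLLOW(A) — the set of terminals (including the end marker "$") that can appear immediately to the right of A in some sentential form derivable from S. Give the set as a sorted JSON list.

FIRST iteration:
round 1:
  A via A→a: +{a}
  A via A→b: +{b}
  S via S→A S: +{a,b}
  FIRST(S)={a,b}  FIRST(A)={a,b}
round 2: (no change)
  FIRST(S)={a,b}  FIRST(A)={a,b}

FOLLOW sets:
seed FOLLOW(S) with $
iter 1:
  S→A S: FOLLOW(A) ⊇ FIRST(S) = {a,b}; new: +{a,b}
  S: {$}  A: {a,b}
iter 2: — fixpoint
  S: {$}  A: {a,b}

FOLLOW(A) = ["a", "b"]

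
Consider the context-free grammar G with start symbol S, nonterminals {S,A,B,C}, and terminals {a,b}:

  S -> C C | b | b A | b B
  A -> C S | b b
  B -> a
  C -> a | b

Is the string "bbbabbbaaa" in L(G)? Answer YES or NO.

CNF form of G:
  S -> C C | T0 A | T0 B | b
  A -> C S | T0 T0
  B -> a
  C -> a | b
  T0 -> b

Fill CYK table bottom-up:
  T[0,0] 'b' = {C,S,T0}  orig:{C,S}
  T[1,1] 'b' = {C,S,T0}  orig:{C,S}
  T[2,2] 'b' = {C,S,T0}  orig:{C,S}
  T[3,3] 'a' = {B,C}
  T[4,4] 'b' = {C,S,T0}  orig:{C,S}
  T[5,5] 'b' = {C,S,T0}  orig:{C,S}
  T[6,6] 'b' = {C,S,T0}  orig:{C,S}
  T[7,7] 'a' = {B,C}
  T[8,8] 'a' = {B,C}
  T[9,9] 'a' = {B,C}
  T[0,1] 'bb' = {A,S}
  T[1,2] 'bb' = {A,S}
  T[2,3] 'ba' = {S}
  T[3,4] 'ab' = {A,S}
  T[4,5] 'bb' = {A,S}
  T[5,6] 'bb' = {A,S}
  T[6,7] 'ba' = {S}
  T[7,8] 'aa' = {S}
  T[8,9] 'aa' = {S}
  T[0,2] 'bbb' = {A,S}
  T[1,3] 'bba' = {A}
  T[2,4] 'bab' = {A,S}
  T[3,5] 'abb' = {A}
  T[4,6] 'bbb' = {A,S}
  T[5,7] 'bba' = {A}
  T[6,8] 'baa' = {A}
  T[7,9] 'aaa' = {A}
  T[0,3] 'bbba' = {S}
  T[1,4] 'bbab' = {A,S}
  T[2,5] 'babb' = {S}
  T[3,6] 'abbb' = {A}
  T[4,7] 'bbba' = {S}
  T[5,8] 'bbaa' = {S}
  T[6,9] 'baaa' = {S}
  T[0,4] 'bbbab' = {A,S}
  T[1,5] 'bbabb' = {A}
  T[2,6] 'babbb' = {S}
  T[3,7] 'abbba' = {A}
  T[4,8] 'bbbaa' = {A}
  T[5,9] 'bbaaa' = {A}
  T[0,5] 'bbbabb' = {S}
  T[1,6] 'bbabbb' = {A}
  T[2,7] 'babbba' = {S}
  T[3,8] 'abbbaa' = ∅
  T[4,9] 'bbbaaa' = {S}
  T[0,6] 'bbbabbb' = {S}
  T[1,7] 'bbabbba' = {A}
  T[2,8] 'babbbaa' = ∅
  T[3,9] 'abbbaaa' = {A}
  T[0,7] 'bbbabbba' = {S}
  T[1,8] 'bbabbbaa' = ∅
  T[2,9] 'babbbaaa' = {S}
  T[0,8] 'bbbabbbaa' = ∅
  T[1,9] 'bbabbbaaa' = {A}
  T[0,9] 'bbbabbbaaa' = {S}

S ∈ T[0,9] ⇒ YES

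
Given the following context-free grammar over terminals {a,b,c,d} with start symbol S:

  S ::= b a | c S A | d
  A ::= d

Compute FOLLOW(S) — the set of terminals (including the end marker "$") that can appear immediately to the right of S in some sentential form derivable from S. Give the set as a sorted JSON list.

FIRST iteration:
iter 1:
  A via A→d: +{d}
  S via S→b a: +{b}
  S via S→c S A: +{c}
  S via S→d: +{d}
  FIRST[S]={b,c,d}  FIRST[A]={d}
iter 2: (stable)
  FIRST[S]={b,c,d}  FIRST[A]={d}

FOLLOW iteration:
seed FOLLOW(S) with $
round 1:
  S→c S A: FOLLOW(S) ⊇ FIRST(A) = {d}; new: +{d}
  S→c S A: FOLLOW(A) ⊇ FOLLOW(S) ⊇ {$,d}; new: +{$,d}
  S: {$,d}  A: {$,d}
round 2: — fixpoint
  S: {$,d}  A: {$,d}

FOLLOW(S) = ["$", "d"]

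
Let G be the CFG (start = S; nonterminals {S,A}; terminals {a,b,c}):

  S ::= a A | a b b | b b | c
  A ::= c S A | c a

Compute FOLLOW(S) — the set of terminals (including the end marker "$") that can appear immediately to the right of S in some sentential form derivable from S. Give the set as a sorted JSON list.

Compute FIRST by fixpoint:
[1]
  A via A→c S A: +{c}
  S via S→a A: +{a}
  S via S→b b: +{b}
  S via S→c: +{c}
  S: {a,b,c}  A: {c}
[2] (no change)
  S: {a,b,c}  A: {c}

Compute FOLLOW by fixpoint:
FOLLOW(S) := {$}
[1]
  A→c S A: FOLLOW(S) ⊇ FIRST(A) = {c}; new: +{c}
  S→a A: FOLLOW(A) ⊇ FOLLOW(S) ⊇ {$,c}; new: +{$,c}
  FOLLOW(S)={$,c}  FOLLOW(A)={$,c}
[2] — fixpoint
  FOLLOW(S)={$,c}  FOLLOW(A)={$,c}

FOLLOW(S) = ["$", "c"]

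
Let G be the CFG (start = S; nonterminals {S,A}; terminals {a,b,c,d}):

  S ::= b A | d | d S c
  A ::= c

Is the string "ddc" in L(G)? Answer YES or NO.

Convert to CNF:
  S -> T0 A | T1 X3 | d
  A -> c
  T0 -> b
  T1 -> d
  T2 -> c
  X3 -> S T2

CYK table (by increasing span):
  [0..0]={S,T1}  "d"  orig:{S}
  [1..1]={S,T1}  "d"  orig:{S}
  [2..2]={A,T2}  "c"  orig:{A}
  [0..1]=∅  "dd"
  [1..2]={X3}  "dc"  orig:{}
  [0..2]={S}  "ddc"

S ∈ T[0,2] ⇒ YES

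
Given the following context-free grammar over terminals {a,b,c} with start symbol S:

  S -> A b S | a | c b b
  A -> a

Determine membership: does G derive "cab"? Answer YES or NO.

Convert to CNF:
  S -> A X2 | T1 X3 | a
  A -> a
  T0 -> b
  T1 -> c
  X2 -> T0 S
  X3 -> T0 T0

CYK table (by increasing span):
  cell(0,0) c: {T1}  orig:{}
  cell(1,1) a: {A,S}
  cell(2,2) b: {T0}  orig:{}
  cell(0,1) ca: ∅
  cell(1,2) ab: ∅
  cell(0,2) cab: ∅

S ∉ T[0,2] ⇒ NO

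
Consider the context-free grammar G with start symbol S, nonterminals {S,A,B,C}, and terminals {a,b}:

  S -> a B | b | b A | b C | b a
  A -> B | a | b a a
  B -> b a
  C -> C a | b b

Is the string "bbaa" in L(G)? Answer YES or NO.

CNF form of G:
  S -> T0 A | T0 C | T0 T1 | T1 B | b
  A -> T0 T1 | T0 X2 | a
  B -> T0 T1
  C -> C T1 | T0 T0
  T0 -> b
  T1 -> a
  X2 -> T1 T1

Fill CYK table bottom-up:
  cell(0,0) b: {S,T0}  orig:{S}
  cell(1,1) b: {S,T0}  orig:{S}
  cell(2,2) a: {A,T1}  orig:{A}
  cell(3,3) a: {A,T1}  orig:{A}
  cell(0,1) bb: {C}
  cell(1,2) ba: {A,B,S}
  cell(2,3) aa: {X2}  orig:{}
  cell(0,2) bba: {C,S}
  cell(1,3) baa: {A}
  cell(0,3) bbaa: {C,S}

S ∈ T[0,3] ⇒ YES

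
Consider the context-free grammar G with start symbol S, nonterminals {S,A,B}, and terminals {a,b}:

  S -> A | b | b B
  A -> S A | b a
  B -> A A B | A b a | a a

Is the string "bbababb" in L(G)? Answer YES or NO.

Convert to CNF:
  S -> S A | T0 B | T0 T1 | b
  A -> S A | T0 T1
  B -> A X2 | A X3 | T1 T1
  T0 -> b
  T1 -> a
  X2 -> A B
  X3 -> T0 T1

Fill CYK table bottom-up:
  [0..0]={S,T0}  "b"  orig:{S}
  [1..1]={S,T0}  "b"  orig:{S}
  [2..2]={T1}  "a"  orig:{}
  [3..3]={S,T0}  "b"  orig:{S}
  [4..4]={T1}  "a"  orig:{}
  [5..5]={S,T0}  "b"  orig:{S}
  [6..6]={S,T0}  "b"  orig:{S}
  [0..1]=∅  "bb"
  [1..2]={A,S,X3}  "ba"  orig:{A,S}
  [2..3]=∅  "ab"
  [3..4]={A,S,X3}  "ba"  orig:{A,S}
  [4..5]=∅  "ab"
  [5..6]=∅  "bb"
  [0..2]={A,S}  "bba"
  [1..3]=∅  "bab"
  [2..4]=∅  "aba"
  [3..5]=∅  "bab"
  [4..6]=∅  "abb"
  [0..3]=∅  "bbab"
  [1..4]={A,B,S}  "baba"
  [2..5]=∅  "abab"
  [3..6]=∅  "babb"
  [0..4]={A,B,S}  "bbaba"
  [1..5]=∅  "babab"
  [2..6]=∅  "ababb"
  [0..5]=∅  "bbabab"
  [1..6]=∅  "bababb"
  [0..6]=∅  "bbababb"

S ∉ T[0,6] ⇒ NO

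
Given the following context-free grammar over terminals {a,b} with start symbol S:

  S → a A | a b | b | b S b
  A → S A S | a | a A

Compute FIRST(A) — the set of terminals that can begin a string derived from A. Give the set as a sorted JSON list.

Compute FIRST by fixpoint:
[1]
  A via A→a: +{a}
  S via S→a A: +{a}
  S via S→b: +{b}
  FIRST(S)={a,b}  FIRST(A)={a}
[2]
  A via A→S A S: +{b}
  FIRST(S)={a,b}  FIRST(A)={a,b}
[3] (stable)
  FIRST(S)={a,b}  FIRST(A)={a,b}

FIRST(A) = ["a", "b"]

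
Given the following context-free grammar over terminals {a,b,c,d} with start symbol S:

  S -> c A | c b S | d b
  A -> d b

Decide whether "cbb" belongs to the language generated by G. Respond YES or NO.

Convert to CNF:
  S -> T0 T1 | T2 A | T2 X3
  A -> T0 T1
  T0 -> d
  T1 -> b
  T2 -> c
  X3 -> T1 S

CYK fill:
  T[0,0] 'c' = {T2}  orig:{}
  T[1,1] 'b' = {T1}  orig:{}
  T[2,2] 'b' = {T1}  orig:{}
  T[0,1] 'cb' = ∅
  T[1,2] 'bb' = ∅
  T[0,2] 'cbb' = ∅

S ∉ T[0,2] ⇒ NO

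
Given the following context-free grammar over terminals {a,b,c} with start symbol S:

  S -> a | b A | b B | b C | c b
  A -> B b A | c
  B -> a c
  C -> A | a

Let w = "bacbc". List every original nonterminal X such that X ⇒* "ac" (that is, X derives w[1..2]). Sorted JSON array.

Convert to CNF:
  S -> T0 A | T0 B | T0 C | T2 T0 | a
  A -> B X3 | c
  B -> T1 T2
  C -> B X4 | a | c
  T0 -> b
  T1 -> a
  T2 -> c
  X3 -> T0 A
  X4 -> T0 A

CYK table (by increasing span) — only the sub-triangle for w[1..2]:
  T[1,1] 'a' = {C,S,T1}  orig:{C,S}
  T[2,2] 'c' = {A,C,T2}  orig:{A,C}
  T[1,2] 'ac' = {B}

Original NTs in T[1,2] deriving "ac": ["B"]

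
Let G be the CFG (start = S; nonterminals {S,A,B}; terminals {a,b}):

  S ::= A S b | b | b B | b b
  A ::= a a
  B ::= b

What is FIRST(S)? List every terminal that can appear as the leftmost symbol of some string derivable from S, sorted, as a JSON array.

Compute FIRST by fixpoint:
pass 1:
  A via A→a a: +{a}
  B via B→b: +{b}
  S via S→A S b: +{a}
  S via S→b: +{b}
  FIRST(S)={a,b}  FIRST(A)={a}  FIRST(B)={b}
pass 2: (stable)
  FIRST(S)={a,b}  FIRST(A)={a}  FIRST(B)={b}

FIRST(S) = ["a", "b"]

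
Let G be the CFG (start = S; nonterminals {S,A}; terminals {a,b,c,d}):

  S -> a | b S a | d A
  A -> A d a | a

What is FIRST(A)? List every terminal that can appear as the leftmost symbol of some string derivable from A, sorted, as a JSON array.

FIRST iteration:
pass 1:
  A via A→a: +{a}
  S via S→a: +{a}
  S via S→b S a: +{b}
  S via S→d A: +{d}
  S: {a,b,d}  A: {a}
pass 2: (stable)
  S: {a,b,d}  A: {a}

FIRST(A) = ["a"]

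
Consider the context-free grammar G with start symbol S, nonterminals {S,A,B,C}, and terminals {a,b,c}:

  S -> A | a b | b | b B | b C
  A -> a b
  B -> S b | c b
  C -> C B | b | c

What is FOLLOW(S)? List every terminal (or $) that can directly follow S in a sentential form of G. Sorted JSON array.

FIRST sets, iterate to fixpoint:
[1]
  A via A→a b: +{a}
  B via B→c b: +{c}
  C via C→b: +{b}
  C via C→c: +{c}
  S via S→A: +{a}
  S via S→b: +{b}
  S: {a,b}  A: {a}  B: {c}  C: {b,c}
[2]
  B via B→S b: +{a,b}
  S: {a,b}  A: {a}  B: {a,b,c}  C: {b,c}
[3] — fixpoint
  S: {a,b}  A: {a}  B: {a,b,c}  C: {b,c}

FOLLOW sets:
seed FOLLOW(S) with $
iter 1:
  B→S b: FOLLOW(S) ⊇ FIRST(b) = {b}; new: +{b}
  C→C B: FOLLOW(C) ⊇ FIRST(B) = {a,b,c}; new: +{a,b,c}
  C→C B: FOLLOW(B) ⊇ FOLLOW(C) ⊇ {a,b,c}; new: +{a,b,c}
  S→A: FOLLOW(A) ⊇ FOLLOW(S) ⊇ {$,b}; new: +{$,b}
  S→b B: FOLLOW(B) ⊇ FOLLOW(S) ⊇ {$,b}; new: +{$}
  S→b C: FOLLOW(C) ⊇ FOLLOW(S) ⊇ {$,b}; new: +{$}
  FOLLOW[S]={$,b}  FOLLOW[A]={$,b}  FOLLOW[B]={$,a,b,c}  FOLLOW[C]={$,a,b,c}
iter 2: — fixpoint
  FOLLOW[S]={$,b}  FOLLOW[A]={$,b}  FOLLOW[B]={$,a,b,c}  FOLLOW[C]={$,a,b,c}

FOLLOW(S) = ["$", "b"]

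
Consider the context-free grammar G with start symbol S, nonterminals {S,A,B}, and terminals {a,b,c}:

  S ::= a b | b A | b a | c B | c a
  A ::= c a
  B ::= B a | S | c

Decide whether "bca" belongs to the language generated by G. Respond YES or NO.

Convert to CNF:
  S -> T0 B | T0 T1 | T1 T2 | T2 A | T2 T1
  A -> T0 T1
  B -> B T1 | T0 B | T0 T1 | T1 T2 | T2 A | T2 T1 | c
  T0 -> c
  T1 -> a
  T2 -> b

Fill CYK table bottom-up:
  [0..0]={T2}  "b"  orig:{}
  [1..1]={B,T0}  "c"  orig:{B}
  [2..2]={T1}  "a"  orig:{}
  [0..1]=∅  "bc"
  [1..2]={A,B,S}  "ca"
  [0..2]={B,S}  "bca"

S ∈ T[0,2] ⇒ YES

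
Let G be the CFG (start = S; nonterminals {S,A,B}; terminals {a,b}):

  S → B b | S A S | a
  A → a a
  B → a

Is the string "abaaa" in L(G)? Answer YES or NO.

CNF form of G:
  S -> B T1 | S X2 | a
  A -> T0 T0
  B -> a
  T0 -> a
  T1 -> b
  X2 -> A S

CYK table (by increasing span):
  [0..0]={B,S,T0}  "a"  orig:{B,S}
  [1..1]={T1}  "b"  orig:{}
  [2..2]={B,S,T0}  "a"  orig:{B,S}
  [3..3]={B,S,T0}  "a"  orig:{B,S}
  [4..4]={B,S,T0}  "a"  orig:{B,S}
  [0..1]={S}  "ab"
  [1..2]=∅  "ba"
  [2..3]={A}  "aa"
  [3..4]={A}  "aa"
  [0..2]=∅  "aba"
  [1..3]=∅  "baa"
  [2..4]={X2}  "aaa"  orig:{}
  [0..3]=∅  "abaa"
  [1..4]=∅  "baaa"
  [0..4]={S}  "abaaa"

S ∈ T[0,4] ⇒ YES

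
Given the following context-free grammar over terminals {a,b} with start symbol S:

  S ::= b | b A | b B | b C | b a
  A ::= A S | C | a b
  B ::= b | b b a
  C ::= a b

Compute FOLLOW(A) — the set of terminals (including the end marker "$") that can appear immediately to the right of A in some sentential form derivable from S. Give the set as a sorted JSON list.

FIRST sets, iterate to fixpoint:
[1]
  A via A→a b: +{a}
  B via B→b: +{b}
  C via C→a b: +{a}
  S via S→b: +{b}
  FIRST[S]={b}  FIRST[A]={a}  FIRST[B]={b}  FIRST[C]={a}
[2] done
  FIRST[S]={b}  FIRST[A]={a}  FIRST[B]={b}  FIRST[C]={a}

FOLLOW iteration:
initialize: $ ∈ FOLLOW(S)
[1]
  A→A S: FOLLOW(A) ⊇ FIRST(S) = {b}; new: +{b}
  A→A S: FOLLOW(S) ⊇ FOLLOW(A) ⊇ {b}; new: +{b}
  A→C: FOLLOW(C) ⊇ FOLLOW(A) ⊇ {b}; new: +{b}
  S→b A: FOLLOW(A) ⊇ FOLLOW(S) ⊇ {$,b}; new: +{$}
  S→b B: FOLLOW(B) ⊇ FOLLOW(S) ⊇ {$,b}; new: +{$,b}
  S→b C: FOLLOW(C) ⊇ FOLLOW(S) ⊇ {$,b}; new: +{$}
  FOLLOW[S]={$,b}  FOLLOW[A]={$,b}  FOLLOW[B]={$,b}  FOLLOW[C]={$,b}
[2] (no change)
  FOLLOW[S]={$,b}  FOLLOW[A]={$,b}  FOLLOW[B]={$,b}  FOLLOW[C]={$,b}

FOLLOW(A) = ["$", "b"]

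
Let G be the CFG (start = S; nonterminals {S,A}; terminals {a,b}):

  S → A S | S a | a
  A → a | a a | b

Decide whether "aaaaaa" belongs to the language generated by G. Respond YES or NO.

CNF form of G:
  S -> A S | S T0 | a
  A -> T0 T0 | a | b
  T0 -> a

Fill CYK table bottom-up:
  T[0,0] 'a' = {A,S,T0}  orig:{A,S}
  T[1,1] 'a' = {A,S,T0}  orig:{A,S}
  T[2,2] 'a' = {A,S,T0}  orig:{A,S}
  T[3,3] 'a' = {A,S,T0}  orig:{A,S}
  T[4,4] 'a' = {A,S,T0}  orig:{A,S}
  T[5,5] 'a' = {A,S,T0}  orig:{A,S}
  T[0,1] 'aa' = {A,S}
  T[1,2] 'aa' = {A,S}
  T[2,3] 'aa' = {A,S}
  T[3,4] 'aa' = {A,S}
  T[4,5] 'aa' = {A,S}
  T[0,2] 'aaa' = {S}
  T[1,3] 'aaa' = {S}
  T[2,4] 'aaa' = {S}
  T[3,5] 'aaa' = {S}
  T[0,3] 'aaaa' = {S}
  T[1,4] 'aaaa' = {S}
  T[2,5] 'aaaa' = {S}
  T[0,4] 'aaaaa' = {S}
  T[1,5] 'aaaaa' = {S}
  T[0,5] 'aaaaaa' = {S}

S ∈ T[0,5] ⇒ YES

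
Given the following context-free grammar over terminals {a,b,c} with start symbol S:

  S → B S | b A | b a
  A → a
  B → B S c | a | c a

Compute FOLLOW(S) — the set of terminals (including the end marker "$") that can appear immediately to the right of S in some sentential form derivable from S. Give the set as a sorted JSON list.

FIRST sets, iterate to fixpoint:
iter 1:
  A via A→a: +{a}
  B via B→a: +{a}
  B via B→c a: +{c}
  S via S→B S: +{a,c}
  S via S→b A: +{b}
  S: {a,b,c}  A: {a}  B: {a,c}
iter 2: — fixpoint
  S: {a,b,c}  A: {a}  B: {a,c}

FOLLOW iteration:
initialize: $ ∈ FOLLOW(S)
iter 1:
  B→B S c: FOLLOW(B) ⊇ FIRST(S) = {a,b,c}; new: +{a,b,c}
  B→B S c: FOLLOW(S) ⊇ FIRST(c) = {c}; new: +{c}
  S→b A: FOLLOW(A) ⊇ FOLLOW(S) ⊇ {$,c}; new: +{$,c}
  S: {$,c}  A: {$,c}  B: {a,b,c}
iter 2: done
  S: {$,c}  A: {$,c}  B: {a,b,c}

FOLLOW(S) = ["$", "c"]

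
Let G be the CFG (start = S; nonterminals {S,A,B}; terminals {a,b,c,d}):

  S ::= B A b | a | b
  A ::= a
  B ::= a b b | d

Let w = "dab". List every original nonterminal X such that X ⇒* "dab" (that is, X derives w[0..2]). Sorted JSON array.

CNF form of G:
  S -> B X3 | a | b
  A -> a
  B -> T0 X2 | d
  T0 -> a
  T1 -> b
  X2 -> T1 T1
  X3 -> A T1

CYK table (by increasing span), restricted to cells inside w[0..2]:
  cell(0,0) d: {B}
  cell(1,1) a: {A,S,T0}  orig:{A,S}
  cell(2,2) b: {S,T1}  orig:{S}
  cell(0,1) da: ∅
  cell(1,2) ab: {X3}  orig:{}
  cell(0,2) dab: {S}

Original NTs in T[0,2] deriving "dab": ["S"]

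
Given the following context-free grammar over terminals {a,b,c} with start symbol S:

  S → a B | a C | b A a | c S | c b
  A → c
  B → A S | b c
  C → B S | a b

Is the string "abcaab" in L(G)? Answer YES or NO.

Convert to CNF:
  S -> T0 X3 | T1 S | T1 T0 | T2 B | T2 C
  A -> c
  B -> A S | T0 T1
  C -> B S | T2 T0
  T0 -> b
  T1 -> c
  T2 -> a
  X3 -> A T2

CYK fill:
  [0..0]={T2}  "a"  orig:{}
  [1..1]={T0}  "b"  orig:{}
  [2..2]={A,T1}  "c"  orig:{A}
  [3..3]={T2}  "a"  orig:{}
  [4..4]={T2}  "a"  orig:{}
  [5..5]={T0}  "b"  orig:{}
  [0..1]={C}  "ab"
  [1..2]={B}  "bc"
  [2..3]={X3}  "ca"  orig:{}
  [3..4]=∅  "aa"
  [4..5]={C}  "ab"
  [0..2]={S}  "abc"
  [1..3]={S}  "bca"
  [2..4]=∅  "caa"
  [3..5]={S}  "aab"
  [0..3]=∅  "abca"
  [1..4]=∅  "bcaa"
  [2..5]={B,S}  "caab"
  [0..4]=∅  "abcaa"
  [1..5]={C}  "bcaab"
  [0..5]={S}  "abcaab"

S ∈ T[0,5] ⇒ YES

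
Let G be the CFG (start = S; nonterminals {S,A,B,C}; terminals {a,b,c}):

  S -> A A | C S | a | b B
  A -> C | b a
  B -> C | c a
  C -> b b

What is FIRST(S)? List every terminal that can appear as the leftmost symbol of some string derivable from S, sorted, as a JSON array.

FIRST iteration:
[1]
  A via A→b a: +{b}
  B via B→c a: +{c}
  C via C→b b: +{b}
  S via S→A A: +{b}
  S via S→a: +{a}
  FIRST[S]={a,b}  FIRST[A]={b}  FIRST[B]={c}  FIRST[C]={b}
[2]
  B via B→C: +{b}
  FIRST[S]={a,b}  FIRST[A]={b}  FIRST[B]={b,c}  FIRST[C]={b}
[3] — fixpoint
  FIRST[S]={a,b}  FIRST[A]={b}  FIRST[B]={b,c}  FIRST[C]={b}

FIRST(S) = ["a", "b"]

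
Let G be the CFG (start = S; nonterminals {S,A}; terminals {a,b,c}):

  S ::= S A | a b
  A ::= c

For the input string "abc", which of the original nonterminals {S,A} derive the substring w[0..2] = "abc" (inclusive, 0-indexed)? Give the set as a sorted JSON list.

CNF form of G:
  S -> S A | T0 T1
  A -> c
  T0 -> a
  T1 -> b

Fill CYK table bottom-up — only the sub-triangle for w[0..2]:
  [0..0]={T0}  "a"  orig:{}
  [1..1]={T1}  "b"  orig:{}
  [2..2]={A}  "c"
  [0..1]={S}  "ab"
  [1..2]=∅  "bc"
  [0..2]={S}  "abc"

Original NTs in T[0,2] deriving "abc": ["S"]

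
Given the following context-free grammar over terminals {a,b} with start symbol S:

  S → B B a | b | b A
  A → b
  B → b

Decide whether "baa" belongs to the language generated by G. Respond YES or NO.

Convert to CNF:
  S -> B X2 | T1 A | b
  A -> b
  B -> b
  T0 -> a
  T1 -> b
  X2 -> B T0

CYK fill:
  T[0,0] 'b' = {A,B,S,T1}  orig:{A,B,S}
  T[1,1] 'a' = {T0}  orig:{}
  T[2,2] 'a' = {T0}  orig:{}
  T[0,1] 'ba' = {X2}  orig:{}
  T[1,2] 'aa' = ∅
  T[0,2] 'baa' = ∅

S ∉ T[0,2] ⇒ NO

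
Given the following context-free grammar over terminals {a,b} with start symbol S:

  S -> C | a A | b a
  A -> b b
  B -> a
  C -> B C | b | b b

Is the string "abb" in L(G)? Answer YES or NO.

CNF form of G:
  S -> B C | T0 T0 | T0 T1 | T1 A | b
  A -> T0 T0
  B -> a
  C -> B C | T0 T0 | b
  T0 -> b
  T1 -> a

Fill CYK table bottom-up:
  T[0,0] 'a' = {B,T1}  orig:{B}
  T[1,1] 'b' = {C,S,T0}  orig:{C,S}
  T[2,2] 'b' = {C,S,T0}  orig:{C,S}
  T[0,1] 'ab' = {C,S}
  T[1,2] 'bb' = {A,C,S}
  T[0,2] 'abb' = {C,S}

S ∈ T[0,2] ⇒ YES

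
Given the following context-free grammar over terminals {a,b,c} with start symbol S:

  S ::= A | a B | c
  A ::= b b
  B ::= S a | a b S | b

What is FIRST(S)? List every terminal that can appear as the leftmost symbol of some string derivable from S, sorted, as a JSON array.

FIRST iteration:
round 1:
  A via A→b b: +{b}
  B via B→a b S: +{a}
  B via B→b: +{b}
  S via S→A: +{b}
  S via S→a B: +{a}
  S via S→c: +{c}
  FIRST(S)={a,b,c}  FIRST(A)={b}  FIRST(B)={a,b}
round 2:
  B via B→S a: +{c}
  FIRST(S)={a,b,c}  FIRST(A)={b}  FIRST(B)={a,b,c}
round 3: (stable)
  FIRST(S)={a,b,c}  FIRST(A)={b}  FIRST(B)={a,b,c}

FIRST(S) = ["a", "b", "c"]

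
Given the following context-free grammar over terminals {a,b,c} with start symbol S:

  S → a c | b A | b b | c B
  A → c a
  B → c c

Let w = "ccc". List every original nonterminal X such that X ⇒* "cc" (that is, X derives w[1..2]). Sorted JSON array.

Convert to CNF:
  S -> T0 B | T1 T0 | T2 A | T2 T2
  A -> T0 T1
  B -> T0 T0
  T0 -> c
  T1 -> a
  T2 -> b

CYK fill — only the sub-triangle for w[1..2]:
  [1..1]={T0}  "c"  orig:{}
  [2..2]={T0}  "c"  orig:{}
  [1..2]={B}  "cc"

Original NTs in T[1,2] deriving "cc": ["B"]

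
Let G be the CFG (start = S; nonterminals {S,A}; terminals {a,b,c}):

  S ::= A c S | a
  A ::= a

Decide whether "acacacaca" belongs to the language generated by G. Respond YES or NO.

Convert to CNF:
  S -> A X1 | a
  A -> a
  T0 -> c
  X1 -> T0 S

CYK table (by increasing span):
  T[0,0] 'a' = {A,S}
  T[1,1] 'c' = {T0}  orig:{}
  T[2,2] 'a' = {A,S}
  T[3,3] 'c' = {T0}  orig:{}
  T[4,4] 'a' = {A,S}
  T[5,5] 'c' = {T0}  orig:{}
  T[6,6] 'a' = {A,S}
  T[7,7] 'c' = {T0}  orig:{}
  T[8,8] 'a' = {A,S}
  T[0,1] 'ac' = ∅
  T[1,2] 'ca' = {X1}  orig:{}
  T[2,3] 'ac' = ∅
  T[3,4] 'ca' = {X1}  orig:{}
  T[4,5] 'ac' = ∅
  T[5,6] 'ca' = {X1}  orig:{}
  T[6,7] 'ac' = ∅
  T[7,8] 'ca' = {X1}  orig:{}
  T[0,2] 'aca' = {S}
  T[1,3] 'cac' = ∅
  T[2,4] 'aca' = {S}
  T[3,5] 'cac' = ∅
  T[4,6] 'aca' = {S}
  T[5,7] 'cac' = ∅
  T[6,8] 'aca' = {S}
  T[0,3] 'acac' = ∅
  T[1,4] 'caca' = {X1}  orig:{}
  T[2,5] 'acac' = ∅
  T[3,6] 'caca' = {X1}  orig:{}
  T[4,7] 'acac' = ∅
  T[5,8] 'caca' = {X1}  orig:{}
  T[0,4] 'acaca' = {S}
  T[1,5] 'cacac' = ∅
  T[2,6] 'acaca' = {S}
  T[3,7] 'cacac' = ∅
  T[4,8] 'acaca' = {S}
  T[0,5] 'acacac' = ∅
  T[1,6] 'cacaca' = {X1}  orig:{}
  T[2,7] 'acacac' = ∅
  T[3,8] 'cacaca' = {X1}  orig:{}
  T[0,6] 'acacaca' = {S}
  T[1,7] 'cacacac' = ∅
  T[2,8] 'acacaca' = {S}
  T[0,7] 'acacacac' = ∅
  T[1,8] 'cacacaca' = {X1}  orig:{}
  T[0,8] 'acacacaca' = {S}

S ∈ T[0,8] ⇒ YES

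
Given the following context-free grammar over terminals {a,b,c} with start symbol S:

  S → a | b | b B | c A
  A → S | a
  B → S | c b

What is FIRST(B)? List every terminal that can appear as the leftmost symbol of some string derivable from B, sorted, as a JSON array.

Compute FIRST by fixpoint:
iter 1:
  A via A→a: +{a}
  B via B→c b: +{c}
  S via S→a: +{a}
  S via S→b: +{b}
  S via S→c A: +{c}
  FIRST[S]={a,b,c}  FIRST[A]={a}  FIRST[B]={c}
iter 2:
  A via A→S: +{b,c}
  B via B→S: +{a,b}
  FIRST[S]={a,b,c}  FIRST[A]={a,b,c}  FIRST[B]={a,b,c}
iter 3: (no change)
  FIRST[S]={a,b,c}  FIRST[A]={a,b,c}  FIRST[B]={a,b,c}

FIRST(B) = ["a", "b", "c"]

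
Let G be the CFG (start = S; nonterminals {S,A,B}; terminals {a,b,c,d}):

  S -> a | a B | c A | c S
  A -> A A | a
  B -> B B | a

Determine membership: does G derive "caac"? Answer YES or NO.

Convert to CNF:
  S -> T0 B | T1 A | T1 S | a
  A -> A A | a
  B -> B B | a
  T0 -> a
  T1 -> c

CYK fill:
  [0..0]={T1}  "c"  orig:{}
  [1..1]={A,B,S,T0}  "a"  orig:{A,B,S}
  [2..2]={A,B,S,T0}  "a"  orig:{A,B,S}
  [3..3]={T1}  "c"  orig:{}
  [0..1]={S}  "ca"
  [1..2]={A,B,S}  "aa"
  [2..3]=∅  "ac"
  [0..2]={S}  "caa"
  [1..3]=∅  "aac"
  [0..3]=∅  "caac"

S ∉ T[0,3] ⇒ NO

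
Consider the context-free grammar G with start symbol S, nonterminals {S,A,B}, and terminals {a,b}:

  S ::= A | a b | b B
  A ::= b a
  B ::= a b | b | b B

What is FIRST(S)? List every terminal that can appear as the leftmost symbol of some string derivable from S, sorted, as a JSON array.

FIRST sets, iterate to fixpoint:
pass 1:
  A via A→b a: +{b}
  B via B→a b: +{a}
  B via B→b: +{b}
  S via S→A: +{b}
  S via S→a b: +{a}
  FIRST(S)={a,b}  FIRST(A)={b}  FIRST(B)={a,b}
pass 2: (no change)
  FIRST(S)={a,b}  FIRST(A)={b}  FIRST(B)={a,b}

FIRST(S) = ["a", "b"]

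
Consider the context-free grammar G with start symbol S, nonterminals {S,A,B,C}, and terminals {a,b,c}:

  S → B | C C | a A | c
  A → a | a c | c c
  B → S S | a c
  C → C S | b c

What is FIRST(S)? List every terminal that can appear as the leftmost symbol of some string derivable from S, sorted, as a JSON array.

Compute FIRST by fixpoint:
pass 1:
  A via A→a: +{a}
  A via A→c c: +{c}
  B via B→a c: +{a}
  C via C→b c: +{b}
  S via S→B: +{a}
  S via S→C C: +{b}
  S via S→c: +{c}
  S: {a,b,c}  A: {a,c}  B: {a}  C: {b}
pass 2:
  B via B→S S: +{b,c}
  S: {a,b,c}  A: {a,c}  B: {a,b,c}  C: {b}
pass 3: (no change)
  S: {a,b,c}  A: {a,c}  B: {a,b,c}  C: {b}

FIRST(S) = ["a", "b", "c"]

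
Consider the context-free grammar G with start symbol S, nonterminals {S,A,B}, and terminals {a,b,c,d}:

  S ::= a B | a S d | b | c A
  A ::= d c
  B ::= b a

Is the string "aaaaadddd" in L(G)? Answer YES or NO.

CNF form of G:
  S -> T1 A | T3 B | T3 X4 | b
  A -> T0 T1
  B -> T2 T3
  T0 -> d
  T1 -> c
  T2 -> b
  T3 -> a
  X4 -> S T0

Fill CYK table bottom-up:
  [0..0]={T3}  "a"  orig:{}
  [1..1]={T3}  "a"  orig:{}
  [2..2]={T3}  "a"  orig:{}
  [3..3]={T3}  "a"  orig:{}
  [4..4]={T3}  "a"  orig:{}
  [5..5]={T0}  "d"  orig:{}
  [6..6]={T0}  "d"  orig:{}
  [7..7]={T0}  "d"  orig:{}
  [8..8]={T0}  "d"  orig:{}
  [0..1]=∅  "aa"
  [1..2]=∅  "aa"
  [2..3]=∅  "aa"
  [3..4]=∅  "aa"
  [4..5]=∅  "ad"
  [5..6]=∅  "dd"
  [6..7]=∅  "dd"
  [7..8]=∅  "dd"
  [0..2]=∅  "aaa"
  [1..3]=∅  "aaa"
  [2..4]=∅  "aaa"
  [3..5]=∅  "aad"
  [4..6]=∅  "add"
  [5..7]=∅  "ddd"
  [6..8]=∅  "ddd"
  [0..3]=∅  "aaaa"
  [1..4]=∅  "aaaa"
  [2..5]=∅  "aaad"
  [3..6]=∅  "aadd"
  [4..7]=∅  "addd"
  [5..8]=∅  "dddd"
  [0..4]=∅  "aaaaa"
  [1..5]=∅  "aaaad"
  [2..6]=∅  "aaadd"
  [3..7]=∅  "aaddd"
  [4..8]=∅  "adddd"
  [0..5]=∅  "aaaaad"
  [1..6]=∅  "aaaadd"
  [2..7]=∅  "aaaddd"
  [3..8]=∅  "aadddd"
  [0..6]=∅  "aaaaadd"
  [1..7]=∅  "aaaaddd"
  [2..8]=∅  "aaadddd"
  [0..7]=∅  "aaaaaddd"
  [1..8]=∅  "aaaadddd"
  [0..8]=∅  "aaaaadddd"

S ∉ T[0,8] ⇒ NO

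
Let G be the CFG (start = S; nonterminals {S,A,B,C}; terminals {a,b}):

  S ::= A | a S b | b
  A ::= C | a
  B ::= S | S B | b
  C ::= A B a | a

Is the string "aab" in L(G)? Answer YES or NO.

CNF form of G:
  S -> A X6 | T0 X7 | a | b
  A -> A X2 | a
  B -> A X3 | S B | T0 X4 | a | b
  C -> A X5 | a
  T0 -> a
  T1 -> b
  X2 -> B T0
  X3 -> B T0
  X4 -> S T1
  X5 -> B T0
  X6 -> B T0
  X7 -> S T1

CYK table (by increasing span):
  T[0,0] 'a' = {A,B,C,S,T0}  orig:{A,B,C,S}
  T[1,1] 'a' = {A,B,C,S,T0}  orig:{A,B,C,S}
  T[2,2] 'b' = {B,S,T1}  orig:{B,S}
  T[0,1] 'aa' = {B,X2,X3,X5,X6}  orig:{B}
  T[1,2] 'ab' = {B,X4,X7}  orig:{B}
  T[0,2] 'aab' = {B,S}

S ∈ T[0,2] ⇒ YES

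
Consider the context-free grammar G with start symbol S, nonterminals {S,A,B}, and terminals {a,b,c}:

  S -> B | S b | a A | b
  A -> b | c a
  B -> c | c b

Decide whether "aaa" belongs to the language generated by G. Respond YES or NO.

Convert to CNF:
  S -> S T2 | T0 T2 | T1 A | b | c
  A -> T0 T1 | b
  B -> T0 T2 | c
  T0 -> c
  T1 -> a
  T2 -> b

CYK table (by increasing span):
  T[0,0] 'a' = {T1}  orig:{}
  T[1,1] 'a' = {T1}  orig:{}
  T[2,2] 'a' = {T1}  orig:{}
  T[0,1] 'aa' = ∅
  T[1,2] 'aa' = ∅
  T[0,2] 'aaa' = ∅

S ∉ T[0,2] ⇒ NO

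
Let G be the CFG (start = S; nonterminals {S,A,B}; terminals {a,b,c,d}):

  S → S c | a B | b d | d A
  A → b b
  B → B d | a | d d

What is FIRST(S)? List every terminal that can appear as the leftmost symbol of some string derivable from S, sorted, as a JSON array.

FIRST iteration:
[1]
  A via A→b b: +{b}
  B via B→a: +{a}
  B via B→d d: +{d}
  S via S→a B: +{a}
  S via S→b d: +{b}
  S via S→d A: +{d}
  FIRST[S]={a,b,d}  FIRST[A]={b}  FIRST[B]={a,d}
[2] (stable)
  FIRST[S]={a,b,d}  FIRST[A]={b}  FIRST[B]={a,d}

FIRST(S) = ["a", "b", "d"]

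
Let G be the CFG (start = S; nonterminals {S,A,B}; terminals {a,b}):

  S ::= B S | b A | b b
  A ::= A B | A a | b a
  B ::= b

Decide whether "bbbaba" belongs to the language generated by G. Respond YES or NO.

CNF form of G:
  S -> B S | T1 A | T1 T1
  A -> A B | A T0 | T1 T0
  B -> b
  T0 -> a
  T1 -> b

CYK table (by increasing span):
  T[0,0] 'b' = {B,T1}  orig:{B}
  T[1,1] 'b' = {B,T1}  orig:{B}
  T[2,2] 'b' = {B,T1}  orig:{B}
  T[3,3] 'a' = {T0}  orig:{}
  T[4,4] 'b' = {B,T1}  orig:{B}
  T[5,5] 'a' = {T0}  orig:{}
  T[0,1] 'bb' = {S}
  T[1,2] 'bb' = {S}
  T[2,3] 'ba' = {A}
  T[3,4] 'ab' = ∅
  T[4,5] 'ba' = {A}
  T[0,2] 'bbb' = {S}
  T[1,3] 'bba' = {S}
  T[2,4] 'bab' = {A}
  T[3,5] 'aba' = ∅
  T[0,3] 'bbba' = {S}
  T[1,4] 'bbab' = {S}
  T[2,5] 'baba' = {A}
  T[0,4] 'bbbab' = {S}
  T[1,5] 'bbaba' = {S}
  T[0,5] 'bbbaba' = {S}

S ∈ T[0,5] ⇒ YES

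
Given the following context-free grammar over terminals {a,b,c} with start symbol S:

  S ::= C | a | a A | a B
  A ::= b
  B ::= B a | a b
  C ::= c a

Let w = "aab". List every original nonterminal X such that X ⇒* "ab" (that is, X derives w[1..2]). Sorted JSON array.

CNF form of G:
  S -> T0 A | T0 B | T2 T0 | a
  A -> b
  B -> B T0 | T0 T1
  C -> T2 T0
  T0 -> a
  T1 -> b
  T2 -> c

CYK table (by increasing span) — only the sub-triangle for w[1..2]:
  [1..1]={S,T0}  "a"  orig:{S}
  [2..2]={A,T1}  "b"  orig:{A}
  [1..2]={B,S}  "ab"

Original NTs in T[1,2] deriving "ab": ["B", "S"]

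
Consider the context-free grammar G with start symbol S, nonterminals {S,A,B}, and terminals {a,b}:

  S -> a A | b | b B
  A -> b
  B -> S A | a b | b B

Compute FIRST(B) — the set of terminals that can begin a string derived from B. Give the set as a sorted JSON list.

FIRST iteration:
pass 1:
  A via A→b: +{b}
  B via B→a b: +{a}
  B via B→b B: +{b}
  S via S→a A: +{a}
  S via S→b: +{b}
  FIRST[S]={a,b}  FIRST[A]={b}  FIRST[B]={a,b}
pass 2: done
  FIRST[S]={a,b}  FIRST[A]={b}  FIRST[B]={a,b}

FIRST(B) = ["a", "b"]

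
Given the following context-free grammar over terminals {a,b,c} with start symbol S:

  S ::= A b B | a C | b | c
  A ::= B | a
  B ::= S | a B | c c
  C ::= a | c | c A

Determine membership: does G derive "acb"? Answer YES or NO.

CNF form of G:
  S -> A X5 | T1 C | b | c
  A -> A X3 | T1 B | T1 C | T2 T2 | a | b | c
  B -> A X4 | T1 B | T1 C | T2 T2 | b | c
  C -> T2 A | a | c
  T0 -> b
  T1 -> a
  T2 -> c
  X3 -> T0 B
  X4 -> T0 B
  X5 -> T0 B

CYK fill:
  T[0,0] 'a' = {A,C,T1}  orig:{A,C}
  T[1,1] 'c' = {A,B,C,S,T2}  orig:{A,B,C,S}
  T[2,2] 'b' = {A,B,S,T0}  orig:{A,B,S}
  T[0,1] 'ac' = {A,B,S}
  T[1,2] 'cb' = {C}
  T[0,2] 'acb' = {A,B,S}

S ∈ T[0,2] ⇒ YES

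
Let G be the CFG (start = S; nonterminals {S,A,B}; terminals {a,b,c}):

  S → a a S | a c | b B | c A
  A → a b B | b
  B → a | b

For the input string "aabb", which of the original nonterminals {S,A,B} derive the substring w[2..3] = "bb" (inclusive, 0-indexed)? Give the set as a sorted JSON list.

CNF form of G:
  S -> T0 T2 | T0 X4 | T1 B | T2 A
  A -> T0 X3 | b
  B -> a | b
  T0 -> a
  T1 -> b
  T2 -> c
  X3 -> T1 B
  X4 -> T0 S

CYK fill (cells [i..j] with 2 ≤ i ≤ j ≤ 3 only):
  [2..2]={A,B,T1}  "b"  orig:{A,B}
  [3..3]={A,B,T1}  "b"  orig:{A,B}
  [2..3]={S,X3}  "bb"  orig:{S}

Original NTs in T[2,3] deriving "bb": ["S"]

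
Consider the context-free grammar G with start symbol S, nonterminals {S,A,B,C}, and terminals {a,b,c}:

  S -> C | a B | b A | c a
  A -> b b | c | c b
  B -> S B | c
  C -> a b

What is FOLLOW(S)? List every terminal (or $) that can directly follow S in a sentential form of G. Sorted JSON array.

FIRST iteration:
[1]
  A via A→b b: +{b}
  A via A→c: +{c}
  B via B→c: +{c}
  C via C→a b: +{a}
  S via S→C: +{a}
  S via S→b A: +{b}
  S via S→c a: +{c}
  S: {a,b,c}  A: {b,c}  B: {c}  C: {a}
[2]
  B via B→S B: +{a,b}
  S: {a,b,c}  A: {b,c}  B: {a,b,c}  C: {a}
[3] — fixpoint
  S: {a,b,c}  A: {b,c}  B: {a,b,c}  C: {a}

FOLLOW sets:
initialize: $ ∈ FOLLOW(S)
iter 1:
  B→S B: FOLLOW(S) ⊇ FIRST(B) = {a,b,c}; new: +{a,b,c}
  S→C: FOLLOW(C) ⊇ FOLLOW(S) ⊇ {$,a,b,c}; new: +{$,a,b,c}
  S→a B: FOLLOW(B) ⊇ FOLLOW(S) ⊇ {$,a,b,c}; new: +{$,a,b,c}
  S→b A: FOLLOW(A) ⊇ FOLLOW(S) ⊇ {$,a,b,c}; new: +{$,a,b,c}
  FOLLOW(S)={$,a,b,c}  FOLLOW(A)={$,a,b,c}  FOLLOW(B)={$,a,b,c}  FOLLOW(C)={$,a,b,c}
iter 2: — fixpoint
  FOLLOW(S)={$,a,b,c}  FOLLOW(A)={$,a,b,c}  FOLLOW(B)={$,a,b,c}  FOLLOW(C)={$,a,b,c}

FOLLOW(S) = ["$", "a", "b", "c"]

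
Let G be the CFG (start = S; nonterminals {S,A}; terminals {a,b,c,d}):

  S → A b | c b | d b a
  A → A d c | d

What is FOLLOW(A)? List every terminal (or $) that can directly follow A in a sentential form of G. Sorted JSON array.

Compute FIRST by fixpoint:
round 1:
  A via A→d: +{d}
  S via S→A b: +{d}
  S via S→c b: +{c}
  FIRST(S)={c,d}  FIRST(A)={d}
round 2: (stable)
  FIRST(S)={c,d}  FIRST(A)={d}

FOLLOW sets:
FOLLOW(S) := {$}
pass 1:
  A→A d c: FOLLOW(A) ⊇ FIRST(d) = {d}; new: +{d}
  S→A b: FOLLOW(A) ⊇ FIRST(b) = {b}; new: +{b}
  S: {$}  A: {b,d}
pass 2: (no change)
  S: {$}  A: {b,d}

FOLLOW(A) = ["b", "d"]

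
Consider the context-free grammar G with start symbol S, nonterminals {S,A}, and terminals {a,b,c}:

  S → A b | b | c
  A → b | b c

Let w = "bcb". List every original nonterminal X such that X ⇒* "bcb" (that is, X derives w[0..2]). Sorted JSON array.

Convert to CNF:
  S -> A T0 | b | c
  A -> T0 T1 | b
  T0 -> b
  T1 -> c

CYK fill, restricted to cells inside w[0..2]:
  [0..0]={A,S,T0}  "b"  orig:{A,S}
  [1..1]={S,T1}  "c"  orig:{S}
  [2..2]={A,S,T0}  "b"  orig:{A,S}
  [0..1]={A}  "bc"
  [1..2]=∅  "cb"
  [0..2]={S}  "bcb"

Original NTs in T[0,2] deriving "bcb": ["S"]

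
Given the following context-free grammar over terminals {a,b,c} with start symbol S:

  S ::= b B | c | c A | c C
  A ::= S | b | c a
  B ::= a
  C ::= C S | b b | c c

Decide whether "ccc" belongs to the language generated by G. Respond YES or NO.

CNF form of G:
  S -> T0 B | T1 A | T1 C | c
  A -> T0 B | T1 A | T1 C | T1 T2 | b | c
  B -> a
  C -> C S | T0 T0 | T1 T1
  T0 -> b
  T1 -> c
  T2 -> a

CYK fill:
  cell(0,0) c: {A,S,T1}  orig:{A,S}
  cell(1,1) c: {A,S,T1}  orig:{A,S}
  cell(2,2) c: {A,S,T1}  orig:{A,S}
  cell(0,1) cc: {A,C,S}
  cell(1,2) cc: {A,C,S}
  cell(0,2) ccc: {A,C,S}

S ∈ T[0,2] ⇒ YES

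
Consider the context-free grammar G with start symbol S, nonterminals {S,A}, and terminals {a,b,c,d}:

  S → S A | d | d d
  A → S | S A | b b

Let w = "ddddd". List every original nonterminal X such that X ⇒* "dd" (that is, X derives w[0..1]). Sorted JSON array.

CNF form of G:
  S -> S A | T1 T1 | d
  A -> S A | T0 T0 | T1 T1 | d
  T0 -> b
  T1 -> d

CYK fill, restricted to cells inside w[0..1]:
  [0..0]={A,S,T1}  "d"  orig:{A,S}
  [1..1]={A,S,T1}  "d"  orig:{A,S}
  [0..1]={A,S}  "dd"

Original NTs in T[0,1] deriving "dd": ["A", "S"]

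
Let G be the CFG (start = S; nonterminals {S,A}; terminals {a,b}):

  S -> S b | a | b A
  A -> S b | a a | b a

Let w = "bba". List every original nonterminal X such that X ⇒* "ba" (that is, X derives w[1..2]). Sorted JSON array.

CNF form of G:
  S -> S T0 | T0 A | a
  A -> S T0 | T0 T1 | T1 T1
  T0 -> b
  T1 -> a

CYK fill — only the sub-triangle for w[1..2]:
  [1..1]={T0}  "b"  orig:{}
  [2..2]={S,T1}  "a"  orig:{S}
  [1..2]={A}  "ba"

Original NTs in T[1,2] deriving "ba": ["A"]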